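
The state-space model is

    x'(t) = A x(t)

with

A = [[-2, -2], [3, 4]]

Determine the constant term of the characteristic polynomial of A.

-2

For a 2×2 matrix, det(sI - A) = s^2 - (tr A)s + det A.
tr A = 2, det A = -2.
So p(s) = s^2 - 2s - 2.
The constant term is -2.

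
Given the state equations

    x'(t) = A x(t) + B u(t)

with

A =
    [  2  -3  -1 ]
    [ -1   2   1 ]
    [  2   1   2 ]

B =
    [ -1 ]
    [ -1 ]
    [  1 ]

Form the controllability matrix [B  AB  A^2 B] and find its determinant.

2

AB = [[0], [0], [-1]]
A^2B = [[1], [-1], [-2]]
Controllability matrix C = [B  AB  A^2B] = [[-1, 0, 1], [-1, 0, -1], [1, -1, -2]]
Expanding along the first row, det(C) = (-1)·(0·(-2) - (-1)·(-1)) - 0·((-1)·(-2) - (-1)·1) + 1·((-1)·(-1) - 0·1) = (-1)·(-1) - 0·3 + 1·1 = 2
Since det(C) ≠ 0, rank(C) = 3 and the system is completely controllable.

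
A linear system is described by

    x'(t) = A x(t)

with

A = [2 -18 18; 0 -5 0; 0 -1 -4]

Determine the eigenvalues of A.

det(sI - A) = s^3 - (tr A)s^2 + (M11 + M22 + M33)s - det A, where Mii is the 2×2 principal minor of A obtained by deleting row i and column i.
tr A = 2 + (-5) + (-4) = -7; M11 = (-5)·(-4) - 0·(-1) = 20 - 0 = 20; M22 = 2·(-4) - 18·0 = -8 - 0 = -8; M33 = 2·(-5) - (-18)·0 = -10 - 0 = -10; sum of minors = 2.
det A = 2·((-5)·(-4) - 0·(-1)) - (-18)·(0·(-4) - 0·0) + 18·(0·(-1) - (-5)·0) = 2·20 - (-18)·0 + 18·0 = 40.
So p(s) = det(sI - A) = s^3 + 7s^2 + 2s - 40.
Rational-root test: any integer root divides -40. Testing small divisors, s = 2 works: p(2) = 8 + 28 + 4 + (-40) = 0, so (s - 2) is a factor.
Dividing, p(s) = (s - 2)(s^2 + 9s + 20).
Factor s^2 + 9s + 20: two numbers with sum -9 and product 20 are -4 and -5, so s^2 + 9s + 20 = (s + 4)(s + 5).
Hence p(s) = (s - 2) (s + 4) (s + 5), with roots -5, -4, 2.
At least one eigenvalue has non-negative real part, so the system is not asymptotically stable.

-5, -4, 2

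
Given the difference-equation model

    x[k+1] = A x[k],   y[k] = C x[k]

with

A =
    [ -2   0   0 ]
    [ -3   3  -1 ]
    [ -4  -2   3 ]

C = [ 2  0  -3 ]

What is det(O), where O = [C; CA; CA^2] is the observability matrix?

CA = [[8, 6, -9]]
CA^2 = [[2, 36, -33]]
Observability matrix O = [C; CA; CA^2] = [[2, 0, -3], [8, 6, -9], [2, 36, -33]]
Expanding along the first row, det(O) = 2·(6·(-33) - (-9)·36) - 0·(8·(-33) - (-9)·2) + (-3)·(8·36 - 6·2) = 2·126 - 0·(-246) + (-3)·276 = -576
Since det(O) ≠ 0, rank(O) = 3 and the system is completely observable.

-576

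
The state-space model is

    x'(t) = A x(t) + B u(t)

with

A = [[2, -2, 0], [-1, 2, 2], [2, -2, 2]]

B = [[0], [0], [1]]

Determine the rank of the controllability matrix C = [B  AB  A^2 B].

3

AB = [[0], [2], [2]]
A^2B = [[-4], [8], [0]]
Controllability matrix C = [B  AB  A^2B] = [[0, 0, -4], [0, 2, 8], [1, 2, 0]]
det(C) = 0·(2·0 - 8·2) - 0·(0·0 - 8·1) + (-4)·(0·2 - 2·1) = 0·(-16) - 0·(-8) + (-4)·(-2) = 8 ≠ 0, so rank(C) = 3.
rank(C) = 3 = n, so the pair (A, B) is completely controllable.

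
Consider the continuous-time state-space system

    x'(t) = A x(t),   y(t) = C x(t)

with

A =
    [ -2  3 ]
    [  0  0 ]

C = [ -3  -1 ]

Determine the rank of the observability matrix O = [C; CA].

CA = [[6, -9]]
Observability matrix O = [C; CA] = [[-3, -1], [6, -9]]
det(O) = (-3)·(-9) - (-1)·6 = 27 - (-6) = 33 ≠ 0, so rank(O) = 2.
rank(O) = 2 = n, so the pair (A, C) is completely observable.

2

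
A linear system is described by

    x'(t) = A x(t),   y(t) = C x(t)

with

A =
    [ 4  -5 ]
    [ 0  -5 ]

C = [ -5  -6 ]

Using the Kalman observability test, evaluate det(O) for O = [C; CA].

CA = [[-20, 55]]
Observability matrix O = [C; CA] = [[-5, -6], [-20, 55]]
det(O) = (-5)·55 - (-6)·(-20) = -275 - 120 = -395
Since det(O) ≠ 0, rank(O) = 2 and the system is completely observable.

-395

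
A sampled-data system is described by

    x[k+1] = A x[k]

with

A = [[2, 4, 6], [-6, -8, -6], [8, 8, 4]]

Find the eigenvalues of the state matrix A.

-4, -2, 4

det(zI - A) = z^3 - (tr A)z^2 + (M11 + M22 + M33)z - det A, where Mii is the 2×2 principal minor of A obtained by deleting row i and column i.
tr A = 2 + (-8) + 4 = -2; M11 = (-8)·4 - (-6)·8 = -32 - (-48) = 16; M22 = 2·4 - 6·8 = 8 - 48 = -40; M33 = 2·(-8) - 4·(-6) = -16 - (-24) = 8; sum of minors = -16.
det A = 2·((-8)·4 - (-6)·8) - 4·((-6)·4 - (-6)·8) + 6·((-6)·8 - (-8)·8) = 2·16 - 4·24 + 6·16 = 32.
So p(z) = det(zI - A) = z^3 + 2z^2 - 16z - 32.
Rational-root test: any integer root divides -32. Testing small divisors, z = -2 works: p(-2) = -8 + 8 + 32 + (-32) = 0, so (z + 2) is a factor.
Dividing, p(z) = (z + 2)(z^2 - 16).
Factor z^2 - 16: two numbers with sum 0 and product -16 are 4 and -4, so z^2 - 16 = (z - 4)(z + 4).
Hence p(z) = (z - 4) (z + 2) (z + 4), with roots -4, -2, 4.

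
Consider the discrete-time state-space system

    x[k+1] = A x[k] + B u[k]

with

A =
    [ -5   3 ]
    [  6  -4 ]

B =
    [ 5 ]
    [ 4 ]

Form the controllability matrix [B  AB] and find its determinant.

122

AB = [[-13], [14]]
Controllability matrix C = [B  AB] = [[5, -13], [4, 14]]
det(C) = 5·14 - (-13)·4 = 70 - (-52) = 122
Since det(C) ≠ 0, rank(C) = 2 and the system is completely controllable.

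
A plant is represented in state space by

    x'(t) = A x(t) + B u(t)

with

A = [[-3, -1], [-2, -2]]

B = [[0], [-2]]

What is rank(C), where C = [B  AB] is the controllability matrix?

2

AB = [[2], [4]]
Controllability matrix C = [B  AB] = [[0, 2], [-2, 4]]
det(C) = 0·4 - 2·(-2) = 0 - (-4) = 4 ≠ 0, so rank(C) = 2.
rank(C) = 2 = n, so the pair (A, B) is completely controllable.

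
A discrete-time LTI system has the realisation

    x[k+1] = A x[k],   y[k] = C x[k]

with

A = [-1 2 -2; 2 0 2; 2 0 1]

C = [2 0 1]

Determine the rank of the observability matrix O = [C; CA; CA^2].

CA = [[0, 4, -3]]
CA^2 = [[2, 0, 5]]
Observability matrix O = [C; CA; CA^2] = [[2, 0, 1], [0, 4, -3], [2, 0, 5]]
det(O) = 2·(4·5 - (-3)·0) - 0·(0·5 - (-3)·2) + 1·(0·0 - 4·2) = 2·20 - 0·6 + 1·(-8) = 32 ≠ 0, so rank(O) = 3.
rank(O) = 3 = n, so the pair (A, C) is completely observable.

3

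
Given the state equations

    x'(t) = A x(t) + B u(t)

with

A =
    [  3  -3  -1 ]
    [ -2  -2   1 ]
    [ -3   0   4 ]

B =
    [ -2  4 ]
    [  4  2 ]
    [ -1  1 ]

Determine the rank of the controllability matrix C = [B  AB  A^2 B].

3

AB = [[-17, 5], [-5, -11], [2, -8]]
A^2B = [[-38, 56], [46, 4], [59, -47]]
Controllability matrix C = [B  AB  A^2B] = [[-2, 4, -17, 5, -38, 56], [4, 2, -5, -11, 46, 4], [-1, 1, 2, -8, 59, -47]]
Take the 3×3 submatrix of C formed by columns 1, 2, 3: [[-2, 4, -17], [4, 2, -5], [-1, 1, 2]]. Its determinant is (-2)·(2·2 - (-5)·1) - 4·(4·2 - (-5)·(-1)) + (-17)·(4·1 - 2·(-1)) = (-2)·9 - 4·3 + (-17)·6 = -132 ≠ 0.
So rank(C) ≥ 3; since C has 3 rows, rank(C) = 3.
rank(C) = 3 = n, so the pair (A, B) is completely controllable.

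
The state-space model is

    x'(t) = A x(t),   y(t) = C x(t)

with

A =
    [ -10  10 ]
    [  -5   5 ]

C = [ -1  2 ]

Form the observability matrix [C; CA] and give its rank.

1

CA = [[0, 0]]
Observability matrix O = [C; CA] = [[-1, 2], [0, 0]]
Every row of O is a scalar multiple of row 1 = [-1, 2] (multipliers 1, 0), so the rows span a one-dimensional space.
O ≠ 0, hence rank(O) = 1.
rank(O) = 1 < n = 2, so the pair (A, C) is not completely observable.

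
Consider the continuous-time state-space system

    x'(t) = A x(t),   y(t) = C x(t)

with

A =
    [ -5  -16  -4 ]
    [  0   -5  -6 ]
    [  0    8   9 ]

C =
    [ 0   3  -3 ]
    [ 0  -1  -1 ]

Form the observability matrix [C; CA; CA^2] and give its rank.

2

CA = [[0, -39, -45], [0, -3, -3]]
CA^2 = [[0, -165, -171], [0, -9, -9]]
Observability matrix O = [C; CA; CA^2] = [[0, 3, -3], [0, -1, -1], [0, -39, -45], [0, -3, -3], [0, -165, -171], [0, -9, -9]]
Column 1 of O is identically zero, so rank(O) ≤ 2.
The 2×2 minor from rows 1, 2, columns 2, 3 is 3·(-1) - (-3)·(-1) = -3 - 3 = -6 ≠ 0, so rank(O) = 2.
rank(O) = 2 < n = 3, so the pair (A, C) is not completely observable.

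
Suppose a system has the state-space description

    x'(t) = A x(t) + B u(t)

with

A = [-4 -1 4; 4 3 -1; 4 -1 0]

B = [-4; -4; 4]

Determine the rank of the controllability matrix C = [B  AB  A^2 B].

AB = [[36], [-32], [-12]]
A^2B = [[-160], [60], [176]]
Controllability matrix C = [B  AB  A^2B] = [[-4, 36, -160], [-4, -32, 60], [4, -12, 176]]
det(C) = (-4)·((-32)·176 - 60·(-12)) - 36·((-4)·176 - 60·4) + (-160)·((-4)·(-12) - (-32)·4) = (-4)·(-4912) - 36·(-944) + (-160)·176 = 25472 ≠ 0, so rank(C) = 3.
rank(C) = 3 = n, so the pair (A, B) is completely controllable.

3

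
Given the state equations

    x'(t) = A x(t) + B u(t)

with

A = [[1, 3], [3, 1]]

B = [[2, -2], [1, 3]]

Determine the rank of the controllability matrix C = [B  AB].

2

AB = [[5, 7], [7, -3]]
Controllability matrix C = [B  AB] = [[2, -2, 5, 7], [1, 3, 7, -3]]
Take the 2×2 submatrix of C formed by columns 1, 2: [[2, -2], [1, 3]]. Its determinant is 2·3 - (-2)·1 = 6 - (-2) = 8 ≠ 0.
So rank(C) ≥ 2; since C has 2 rows, rank(C) = 2.
rank(C) = 2 = n, so the pair (A, B) is completely controllable.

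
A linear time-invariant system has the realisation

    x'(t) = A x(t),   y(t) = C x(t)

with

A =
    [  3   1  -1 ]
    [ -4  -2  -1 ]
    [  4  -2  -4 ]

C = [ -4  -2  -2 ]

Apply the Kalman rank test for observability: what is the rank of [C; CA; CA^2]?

CA = [[-12, 4, 14]]
CA^2 = [[4, -48, -48]]
Observability matrix O = [C; CA; CA^2] = [[-4, -2, -2], [-12, 4, 14], [4, -48, -48]]
det(O) = (-4)·(4·(-48) - 14·(-48)) - (-2)·((-12)·(-48) - 14·4) + (-2)·((-12)·(-48) - 4·4) = (-4)·480 - (-2)·520 + (-2)·560 = -2000 ≠ 0, so rank(O) = 3.
rank(O) = 3 = n, so the pair (A, C) is completely observable.

3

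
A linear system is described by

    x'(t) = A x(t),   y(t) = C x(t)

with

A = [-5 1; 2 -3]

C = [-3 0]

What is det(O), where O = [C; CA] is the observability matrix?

9

CA = [[15, -3]]
Observability matrix O = [C; CA] = [[-3, 0], [15, -3]]
det(O) = (-3)·(-3) - 0·15 = 9 - 0 = 9
Since det(O) ≠ 0, rank(O) = 2 and the system is completely observable.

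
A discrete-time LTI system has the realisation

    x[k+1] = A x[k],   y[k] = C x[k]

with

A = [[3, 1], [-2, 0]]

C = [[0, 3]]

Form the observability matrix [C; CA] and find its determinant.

18

CA = [[-6, 0]]
Observability matrix O = [C; CA] = [[0, 3], [-6, 0]]
det(O) = 0·0 - 3·(-6) = 0 - (-18) = 18
Since det(O) ≠ 0, rank(O) = 2 and the system is completely observable.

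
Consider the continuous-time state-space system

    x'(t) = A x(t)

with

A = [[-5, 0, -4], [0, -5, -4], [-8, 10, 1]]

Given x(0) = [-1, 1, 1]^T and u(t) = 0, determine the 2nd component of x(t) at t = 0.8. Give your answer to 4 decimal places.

det(sI - A) = s^3 - (tr A)s^2 + (M11 + M22 + M33)s - det A, where Mii is the 2×2 principal minor of A obtained by deleting row i and column i.
tr A = (-5) + (-5) + 1 = -9; M11 = (-5)·1 - (-4)·10 = -5 - (-40) = 35; M22 = (-5)·1 - (-4)·(-8) = -5 - 32 = -37; M33 = (-5)·(-5) - 0·0 = 25 - 0 = 25; sum of minors = 23.
det A = (-5)·((-5)·1 - (-4)·10) - 0·(0·1 - (-4)·(-8)) + (-4)·(0·10 - (-5)·(-8)) = (-5)·35 - 0·(-32) + (-4)·(-40) = -15.
So p(s) = det(sI - A) = s^3 + 9s^2 + 23s + 15.
Rational-root test: any integer root divides 15. Testing small divisors, s = -1 works: p(-1) = -1 + 9 + (-23) + 15 = 0, so (s + 1) is a factor.
Dividing, p(s) = (s + 1)(s^2 + 8s + 15).
Factor s^2 + 8s + 15: two numbers with sum -8 and product 15 are -3 and -5, so s^2 + 8s + 15 = (s + 3)(s + 5).
Hence p(s) = (s + 1) (s + 3) (s + 5), with roots -5, -3, -1.
The eigenvalues -5, -3, -1 are distinct and real, so A is diagonalisable and x(t) = e^{At} x(0) = V diag(e^{λ_i t}) V^{-1} x(0), where the columns of V are the eigenvectors.
λ = -5: A - (-5)I = [[0, 0, -4], [0, 0, -4], [-8, 10, 6]]. v must be orthogonal to every row; (row 1) × (row 3) = [40, 32, 0], so take v_1 = [-5, -4, 0]^T.
λ = -3: A - (-3)I = [[-2, 0, -4], [0, -2, -4], [-8, 10, 4]]. v must be orthogonal to every row; (row 1) × (row 2) = [-8, -8, 4], so take v_2 = [2, 2, -1]^T.
λ = -1: A - (-1)I = [[-4, 0, -4], [0, -4, -4], [-8, 10, 2]]. v must be orthogonal to every row; (row 1) × (row 2) = [-16, -16, 16], so take v_3 = [-1, -1, 1]^T.
V = [v_1 v_2 v_3] = [[-5, 2, -1], [-4, 2, -1], [0, -1, 1]] has det V = -1, so V^{-1} = adj(V)/det V = [[-1, 1, 0], [-4, 5, 1], [-4, 5, 2]].
Modal coordinates z(0) = V^{-1} x(0): (-1)·(-1) + 1·1 + 0·1 = 2; (-4)·(-1) + 5·1 + 1·1 = 10; (-4)·(-1) + 5·1 + 2·1 = 11; so z(0) = [2, 10, 11]^T.
x_2(t) = Σ_i (v_i)_2 · z_i(0) · e^{λ_i t} (row 2 of V times the modal terms).
x_2(0.8) = (-4)·2·e^{-5·0.8} + 2·10·e^{-3·0.8} + (-1)·11·e^{-1·0.8} = (-8)·0.018316 + 20·0.090718 + (-11)·0.449329 = -3.2748.

-3.2748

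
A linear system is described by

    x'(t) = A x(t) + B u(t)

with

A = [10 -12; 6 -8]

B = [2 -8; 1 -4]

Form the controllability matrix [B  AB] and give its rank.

1

AB = [[8, -32], [4, -16]]
Controllability matrix C = [B  AB] = [[2, -8, 8, -32], [1, -4, 4, -16]]
Every column of C is a scalar multiple of column 1 = [2, 1] (multipliers 1, -4, 4, -16), so the columns span a one-dimensional space.
C ≠ 0, hence rank(C) = 1.
rank(C) = 1 < n = 2, so the pair (A, B) is not completely controllable.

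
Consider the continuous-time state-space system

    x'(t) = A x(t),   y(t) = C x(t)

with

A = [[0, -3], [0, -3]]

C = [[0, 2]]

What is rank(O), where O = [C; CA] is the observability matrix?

1

CA = [[0, -6]]
Observability matrix O = [C; CA] = [[0, 2], [0, -6]]
Every row of O is a scalar multiple of row 1 = [0, 2] (multipliers 1, -3), so the rows span a one-dimensional space.
O ≠ 0, hence rank(O) = 1.
rank(O) = 1 < n = 2, so the pair (A, C) is not completely observable.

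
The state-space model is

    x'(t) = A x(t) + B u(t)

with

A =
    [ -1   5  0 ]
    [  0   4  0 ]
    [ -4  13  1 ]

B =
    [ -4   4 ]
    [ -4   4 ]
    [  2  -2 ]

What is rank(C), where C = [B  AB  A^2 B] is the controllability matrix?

AB = [[-16, 16], [-16, 16], [-34, 34]]
A^2B = [[-64, 64], [-64, 64], [-178, 178]]
Controllability matrix C = [B  AB  A^2B] = [[-4, 4, -16, 16, -64, 64], [-4, 4, -16, 16, -64, 64], [2, -2, -34, 34, -178, 178]]
The rows r1, r2, r3 of C are linearly dependent: -r1 + r2 = 0 (check each entry), so rank(C) ≤ 2.
The 2×2 minor from rows 1, 3, columns 1, 3 is (-4)·(-34) - (-16)·2 = 136 - (-32) = 168 ≠ 0, so rank(C) = 2.
rank(C) = 2 < n = 3, so the pair (A, B) is not completely controllable.

2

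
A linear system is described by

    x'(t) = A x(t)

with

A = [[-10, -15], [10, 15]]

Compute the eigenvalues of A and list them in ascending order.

det(sI - A) = s^2 - (tr A)s + det A, with tr A = (-10) + 15 = 5 and det A = (-10)·15 - (-15)·10 = -150 - (-150) = 0.
So p(s) = det(sI - A) = s^2 - 5s.
Factor s^2 - 5s: two numbers with sum 5 and product 0 are 5 and 0, so s^2 - 5s = s(s - 5).
Hence p(s) = s (s - 5), with roots 0, 5.
At least one eigenvalue has non-negative real part, so the system is not asymptotically stable.

0, 5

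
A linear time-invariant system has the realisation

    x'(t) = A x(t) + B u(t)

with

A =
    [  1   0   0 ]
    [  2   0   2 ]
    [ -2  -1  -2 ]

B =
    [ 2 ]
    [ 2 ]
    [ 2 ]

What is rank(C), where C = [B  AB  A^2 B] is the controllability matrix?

AB = [[2], [8], [-10]]
A^2B = [[2], [-16], [8]]
Controllability matrix C = [B  AB  A^2B] = [[2, 2, 2], [2, 8, -16], [2, -10, 8]]
det(C) = 2·(8·8 - (-16)·(-10)) - 2·(2·8 - (-16)·2) + 2·(2·(-10) - 8·2) = 2·(-96) - 2·48 + 2·(-36) = -360 ≠ 0, so rank(C) = 3.
rank(C) = 3 = n, so the pair (A, B) is completely controllable.

3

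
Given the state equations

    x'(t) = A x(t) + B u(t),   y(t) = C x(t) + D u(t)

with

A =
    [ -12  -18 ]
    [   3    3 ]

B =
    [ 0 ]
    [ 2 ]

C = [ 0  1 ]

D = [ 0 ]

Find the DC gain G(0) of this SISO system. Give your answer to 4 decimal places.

G(0) = C(-A)^{-1}B + D = -C A^{-1} B + D.
det A = 18, so A^{-1} = (1/18)·adj(A) = [[1/6, 1], [-1/6, -2/3]]
A^{-1} B = [2, -4/3]^T
C A^{-1} B = -4/3
G(0) = D - C A^{-1} B = 0 - (-4/3) = 4/3 ≈ 1.3333

1.3333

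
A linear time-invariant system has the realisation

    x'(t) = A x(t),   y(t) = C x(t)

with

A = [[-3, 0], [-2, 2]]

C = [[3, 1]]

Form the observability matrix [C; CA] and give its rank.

2

CA = [[-11, 2]]
Observability matrix O = [C; CA] = [[3, 1], [-11, 2]]
det(O) = 3·2 - 1·(-11) = 6 - (-11) = 17 ≠ 0, so rank(O) = 2.
rank(O) = 2 = n, so the pair (A, C) is completely observable.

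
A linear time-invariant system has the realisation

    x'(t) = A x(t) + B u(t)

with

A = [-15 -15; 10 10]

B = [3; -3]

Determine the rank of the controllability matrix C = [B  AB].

AB = [[0], [0]]
Controllability matrix C = [B  AB] = [[3, 0], [-3, 0]]
Every column of C is a scalar multiple of column 1 = [3, -3] (multipliers 1, 0), so the columns span a one-dimensional space.
C ≠ 0, hence rank(C) = 1.
rank(C) = 1 < n = 2, so the pair (A, B) is not completely controllable.

1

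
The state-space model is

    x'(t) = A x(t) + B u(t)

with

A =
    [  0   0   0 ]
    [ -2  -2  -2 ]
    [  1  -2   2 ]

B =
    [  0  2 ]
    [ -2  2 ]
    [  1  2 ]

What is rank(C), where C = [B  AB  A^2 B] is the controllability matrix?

AB = [[0, 0], [2, -12], [6, 2]]
A^2B = [[0, 0], [-16, 20], [8, 28]]
Controllability matrix C = [B  AB  A^2B] = [[0, 2, 0, 0, 0, 0], [-2, 2, 2, -12, -16, 20], [1, 2, 6, 2, 8, 28]]
Take the 3×3 submatrix of C formed by columns 1, 2, 3: [[0, 2, 0], [-2, 2, 2], [1, 2, 6]]. Its determinant is 0·(2·6 - 2·2) - 2·((-2)·6 - 2·1) + 0·((-2)·2 - 2·1) = 0·8 - 2·(-14) + 0·(-6) = 28 ≠ 0.
So rank(C) ≥ 3; since C has 3 rows, rank(C) = 3.
rank(C) = 3 = n, so the pair (A, B) is completely controllable.

3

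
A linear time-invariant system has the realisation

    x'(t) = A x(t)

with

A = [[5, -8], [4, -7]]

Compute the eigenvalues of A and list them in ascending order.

-3, 1

det(sI - A) = s^2 - (tr A)s + det A, with tr A = 5 + (-7) = -2 and det A = 5·(-7) - (-8)·4 = -35 - (-32) = -3.
So p(s) = det(sI - A) = s^2 + 2s - 3.
Factor s^2 + 2s - 3: two numbers with sum -2 and product -3 are 1 and -3, so s^2 + 2s - 3 = (s - 1)(s + 3).
Hence p(s) = (s - 1) (s + 3), with roots -3, 1.
At least one eigenvalue has non-negative real part, so the system is not asymptotically stable.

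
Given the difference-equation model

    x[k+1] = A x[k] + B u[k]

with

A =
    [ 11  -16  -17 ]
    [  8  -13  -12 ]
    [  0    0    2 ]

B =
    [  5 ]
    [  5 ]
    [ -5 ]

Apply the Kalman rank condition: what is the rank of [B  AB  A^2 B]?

AB = [[60], [35], [-10]]
A^2B = [[270], [145], [-20]]
Controllability matrix C = [B  AB  A^2B] = [[5, 60, 270], [5, 35, 145], [-5, -10, -20]]
The rows r1, r2, r3 of C are linearly dependent: -r1 + 2·r2 + r3 = 0 (check each entry), so rank(C) ≤ 2.
The 2×2 minor from rows 1, 2, columns 1, 2 is 5·35 - 60·5 = 175 - 300 = -125 ≠ 0, so rank(C) = 2.
rank(C) = 2 < n = 3, so the pair (A, B) is not completely controllable.

2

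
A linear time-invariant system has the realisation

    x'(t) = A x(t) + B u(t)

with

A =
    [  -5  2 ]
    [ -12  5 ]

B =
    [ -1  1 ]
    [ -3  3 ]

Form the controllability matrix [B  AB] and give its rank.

AB = [[-1, 1], [-3, 3]]
Controllability matrix C = [B  AB] = [[-1, 1, -1, 1], [-3, 3, -3, 3]]
Every column of C is a scalar multiple of column 1 = [-1, -3] (multipliers 1, -1, 1, -1), so the columns span a one-dimensional space.
C ≠ 0, hence rank(C) = 1.
rank(C) = 1 < n = 2, so the pair (A, B) is not completely controllable.

1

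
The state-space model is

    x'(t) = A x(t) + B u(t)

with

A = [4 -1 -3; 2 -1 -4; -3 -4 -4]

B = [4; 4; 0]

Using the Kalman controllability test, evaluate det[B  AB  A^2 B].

AB = [[12], [4], [-28]]
A^2B = [[128], [132], [60]]
Controllability matrix C = [B  AB  A^2B] = [[4, 12, 128], [4, 4, 132], [0, -28, 60]]
Expanding along the first row, det(C) = 4·(4·60 - 132·(-28)) - 12·(4·60 - 132·0) + 128·(4·(-28) - 4·0) = 4·3936 - 12·240 + 128·(-112) = -1472
Since det(C) ≠ 0, rank(C) = 3 and the system is completely controllable.

-1472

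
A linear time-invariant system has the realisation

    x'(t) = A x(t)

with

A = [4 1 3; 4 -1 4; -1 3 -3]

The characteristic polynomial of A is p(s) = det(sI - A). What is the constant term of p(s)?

Expand det(sI - A) for the 3×3 matrix.
p(s) = s^3 - 26s - 5.
(Check: constant term = det(-A) = (-1)^3 det A = -5; coefficient of s^2 = -tr A = 0.)
The constant term is -5.

-5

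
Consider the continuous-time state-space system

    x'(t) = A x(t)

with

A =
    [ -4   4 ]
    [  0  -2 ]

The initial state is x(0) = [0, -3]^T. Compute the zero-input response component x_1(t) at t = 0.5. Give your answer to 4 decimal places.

-1.3953

det(sI - A) = s^2 - (tr A)s + det A, with tr A = (-4) + (-2) = -6 and det A = (-4)·(-2) - 4·0 = 8 - 0 = 8.
So p(s) = det(sI - A) = s^2 + 6s + 8.
Factor s^2 + 6s + 8: two numbers with sum -6 and product 8 are -2 and -4, so s^2 + 6s + 8 = (s + 2)(s + 4).
Hence p(s) = (s + 2) (s + 4), with roots -4, -2.
The eigenvalues -4, -2 are distinct and real, so A is diagonalisable and x(t) = e^{At} x(0) = V diag(e^{λ_i t}) V^{-1} x(0), where the columns of V are the eigenvectors.
λ = -4: A - (-4)I = [[0, 4], [0, 2]]. Row 1 gives 0·v1 + 4·v2 = 0, so take v_1 = [1, 0]^T.
λ = -2: A - (-2)I = [[-2, 4], [0, 0]]. Row 1 gives (-2)·v1 + 4·v2 = 0, so take v_2 = [2, 1]^T.
V = [v_1 v_2] = [[1, 2], [0, 1]] has det V = 1, so V^{-1} = adj(V)/det V = [[1, -2], [0, 1]].
Modal coordinates z(0) = V^{-1} x(0): 1·0 + (-2)·(-3) = 6; 0·0 + 1·(-3) = -3; so z(0) = [6, -3]^T.
x_1(t) = Σ_i (v_i)_1 · z_i(0) · e^{λ_i t} (row 1 of V times the modal terms).
x_1(0.5) = 1·6·e^{-4·0.5} + 2·(-3)·e^{-2·0.5} = 6·0.135335 + (-6)·0.367879 = -1.3953.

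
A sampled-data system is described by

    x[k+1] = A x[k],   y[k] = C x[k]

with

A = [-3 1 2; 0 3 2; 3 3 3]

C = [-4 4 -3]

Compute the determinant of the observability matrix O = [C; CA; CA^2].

2803

CA = [[3, -1, -9]]
CA^2 = [[-36, -27, -23]]
Observability matrix O = [C; CA; CA^2] = [[-4, 4, -3], [3, -1, -9], [-36, -27, -23]]
Expanding along the first row, det(O) = (-4)·((-1)·(-23) - (-9)·(-27)) - 4·(3·(-23) - (-9)·(-36)) + (-3)·(3·(-27) - (-1)·(-36)) = (-4)·(-220) - 4·(-393) + (-3)·(-117) = 2803
Since det(O) ≠ 0, rank(O) = 3 and the system is completely observable.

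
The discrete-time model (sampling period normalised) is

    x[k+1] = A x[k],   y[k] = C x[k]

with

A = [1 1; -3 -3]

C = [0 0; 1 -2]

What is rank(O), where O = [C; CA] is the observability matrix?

CA = [[0, 0], [7, 7]]
Observability matrix O = [C; CA] = [[0, 0], [1, -2], [0, 0], [7, 7]]
Take the 2×2 submatrix of O formed by rows 2, 4: [[1, -2], [7, 7]]. Its determinant is 1·7 - (-2)·7 = 7 - (-14) = 21 ≠ 0.
So rank(O) ≥ 2; since O has 2 columns, rank(O) = 2.
rank(O) = 2 = n, so the pair (A, C) is completely observable.

2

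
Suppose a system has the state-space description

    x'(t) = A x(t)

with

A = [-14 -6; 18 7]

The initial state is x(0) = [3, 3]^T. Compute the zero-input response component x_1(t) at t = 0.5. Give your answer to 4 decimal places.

-4.0407

det(sI - A) = s^2 - (tr A)s + det A, with tr A = (-14) + 7 = -7 and det A = (-14)·7 - (-6)·18 = -98 - (-108) = 10.
So p(s) = det(sI - A) = s^2 + 7s + 10.
Factor s^2 + 7s + 10: two numbers with sum -7 and product 10 are -2 and -5, so s^2 + 7s + 10 = (s + 2)(s + 5).
Hence p(s) = (s + 2) (s + 5), with roots -5, -2.
The eigenvalues -5, -2 are distinct and real, so A is diagonalisable and x(t) = e^{At} x(0) = V diag(e^{λ_i t}) V^{-1} x(0), where the columns of V are the eigenvectors.
λ = -5: A - (-5)I = [[-9, -6], [18, 12]]. Row 1 gives (-9)·v1 + (-6)·v2 = 0, so take v_1 = [2, -3]^T.
λ = -2: A - (-2)I = [[-12, -6], [18, 9]]. Row 1 gives (-12)·v1 + (-6)·v2 = 0, so take v_2 = [1, -2]^T.
V = [v_1 v_2] = [[2, 1], [-3, -2]] has det V = -1, so V^{-1} = adj(V)/det V = [[2, 1], [-3, -2]].
Modal coordinates z(0) = V^{-1} x(0): 2·3 + 1·3 = 9; (-3)·3 + (-2)·3 = -15; so z(0) = [9, -15]^T.
x_1(t) = Σ_i (v_i)_1 · z_i(0) · e^{λ_i t} (row 1 of V times the modal terms).
x_1(0.5) = 2·9·e^{-5·0.5} + 1·(-15)·e^{-2·0.5} = 18·0.082085 + (-15)·0.367879 = -4.0407.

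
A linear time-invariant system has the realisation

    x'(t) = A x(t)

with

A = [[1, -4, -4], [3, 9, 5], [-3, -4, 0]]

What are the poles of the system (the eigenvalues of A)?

1, 4, 5

det(sI - A) = s^3 - (tr A)s^2 + (M11 + M22 + M33)s - det A, where Mii is the 2×2 principal minor of A obtained by deleting row i and column i.
tr A = 1 + 9 + 0 = 10; M11 = 9·0 - 5·(-4) = 0 - (-20) = 20; M22 = 1·0 - (-4)·(-3) = 0 - 12 = -12; M33 = 1·9 - (-4)·3 = 9 - (-12) = 21; sum of minors = 29.
det A = 1·(9·0 - 5·(-4)) - (-4)·(3·0 - 5·(-3)) + (-4)·(3·(-4) - 9·(-3)) = 1·20 - (-4)·15 + (-4)·15 = 20.
So p(s) = det(sI - A) = s^3 - 10s^2 + 29s - 20.
Rational-root test: any integer root divides -20. Testing small divisors, s = 1 works: p(1) = 1 + (-10) + 29 + (-20) = 0, so (s - 1) is a factor.
Dividing, p(s) = (s - 1)(s^2 - 9s + 20).
Factor s^2 - 9s + 20: two numbers with sum 9 and product 20 are 5 and 4, so s^2 - 9s + 20 = (s - 5)(s - 4).
Hence p(s) = (s - 5) (s - 4) (s - 1), with roots 1, 4, 5.
At least one eigenvalue has non-negative real part, so the system is not asymptotically stable.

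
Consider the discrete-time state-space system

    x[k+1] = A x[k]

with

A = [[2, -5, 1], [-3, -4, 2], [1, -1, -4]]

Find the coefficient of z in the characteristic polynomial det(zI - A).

Expand det(zI - A) for the 3×3 matrix.
p(z) = z^3 + 6z^2 - 14z - 93.
(Check: constant term = det(-A) = (-1)^3 det A = -93; coefficient of z^2 = -tr A = 6.)
The coefficient of z is -14.

-14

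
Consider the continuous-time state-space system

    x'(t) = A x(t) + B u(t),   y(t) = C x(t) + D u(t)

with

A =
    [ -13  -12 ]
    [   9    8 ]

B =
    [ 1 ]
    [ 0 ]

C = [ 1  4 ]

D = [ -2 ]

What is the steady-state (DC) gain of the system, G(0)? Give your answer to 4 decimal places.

G(0) = C(-A)^{-1}B + D = -C A^{-1} B + D.
det A = 4, so A^{-1} = (1/4)·adj(A) = [[2, 3], [-9/4, -13/4]]
A^{-1} B = [2, -9/4]^T
C A^{-1} B = -7
G(0) = D - C A^{-1} B = -2 - (-7) = 5

5.0000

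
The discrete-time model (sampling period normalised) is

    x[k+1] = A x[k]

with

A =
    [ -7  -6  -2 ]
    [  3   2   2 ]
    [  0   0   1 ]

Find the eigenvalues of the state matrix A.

det(zI - A) = z^3 - (tr A)z^2 + (M11 + M22 + M33)z - det A, where Mii is the 2×2 principal minor of A obtained by deleting row i and column i.
tr A = (-7) + 2 + 1 = -4; M11 = 2·1 - 2·0 = 2 - 0 = 2; M22 = (-7)·1 - (-2)·0 = -7 - 0 = -7; M33 = (-7)·2 - (-6)·3 = -14 - (-18) = 4; sum of minors = -1.
det A = (-7)·(2·1 - 2·0) - (-6)·(3·1 - 2·0) + (-2)·(3·0 - 2·0) = (-7)·2 - (-6)·3 + (-2)·0 = 4.
So p(z) = det(zI - A) = z^3 + 4z^2 - z - 4.
Rational-root test: any integer root divides -4. Testing small divisors, z = -1 works: p(-1) = -1 + 4 + 1 + (-4) = 0, so (z + 1) is a factor.
Dividing, p(z) = (z + 1)(z^2 + 3z - 4).
Factor z^2 + 3z - 4: two numbers with sum -3 and product -4 are 1 and -4, so z^2 + 3z - 4 = (z - 1)(z + 4).
Hence p(z) = (z - 1) (z + 1) (z + 4), with roots -4, -1, 1.

-4, -1, 1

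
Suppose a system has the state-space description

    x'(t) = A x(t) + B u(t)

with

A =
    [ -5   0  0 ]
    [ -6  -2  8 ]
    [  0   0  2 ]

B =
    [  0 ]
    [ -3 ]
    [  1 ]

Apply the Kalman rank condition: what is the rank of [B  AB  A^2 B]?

AB = [[0], [14], [2]]
A^2B = [[0], [-12], [4]]
Controllability matrix C = [B  AB  A^2B] = [[0, 0, 0], [-3, 14, -12], [1, 2, 4]]
Row 1 of C is identically zero, so rank(C) ≤ 2.
The 2×2 minor from rows 2, 3, columns 1, 2 is (-3)·2 - 14·1 = -6 - 14 = -20 ≠ 0, so rank(C) = 2.
rank(C) = 2 < n = 3, so the pair (A, B) is not completely controllable.

2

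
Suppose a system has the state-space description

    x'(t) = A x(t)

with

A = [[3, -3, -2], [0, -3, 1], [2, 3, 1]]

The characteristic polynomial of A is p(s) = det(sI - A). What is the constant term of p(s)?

Expand det(sI - A) for the 3×3 matrix.
p(s) = s^3 - s^2 - 8s + 36.
(Check: constant term = det(-A) = (-1)^3 det A = 36; coefficient of s^2 = -tr A = -1.)
The constant term is 36.

36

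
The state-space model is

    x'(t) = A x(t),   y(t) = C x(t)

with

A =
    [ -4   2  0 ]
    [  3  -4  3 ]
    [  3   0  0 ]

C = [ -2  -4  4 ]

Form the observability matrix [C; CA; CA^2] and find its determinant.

32

CA = [[8, 12, -12]]
CA^2 = [[-32, -32, 36]]
Observability matrix O = [C; CA; CA^2] = [[-2, -4, 4], [8, 12, -12], [-32, -32, 36]]
Expanding along the first row, det(O) = (-2)·(12·36 - (-12)·(-32)) - (-4)·(8·36 - (-12)·(-32)) + 4·(8·(-32) - 12·(-32)) = (-2)·48 - (-4)·(-96) + 4·128 = 32
Since det(O) ≠ 0, rank(O) = 3 and the system is completely observable.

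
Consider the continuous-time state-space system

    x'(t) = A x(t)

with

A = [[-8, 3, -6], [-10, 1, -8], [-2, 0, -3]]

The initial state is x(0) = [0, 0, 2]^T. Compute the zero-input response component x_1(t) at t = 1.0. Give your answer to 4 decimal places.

det(sI - A) = s^3 - (tr A)s^2 + (M11 + M22 + M33)s - det A, where Mii is the 2×2 principal minor of A obtained by deleting row i and column i.
tr A = (-8) + 1 + (-3) = -10; M11 = 1·(-3) - (-8)·0 = -3 - 0 = -3; M22 = (-8)·(-3) - (-6)·(-2) = 24 - 12 = 12; M33 = (-8)·1 - 3·(-10) = -8 - (-30) = 22; sum of minors = 31.
det A = (-8)·(1·(-3) - (-8)·0) - 3·((-10)·(-3) - (-8)·(-2)) + (-6)·((-10)·0 - 1·(-2)) = (-8)·(-3) - 3·14 + (-6)·2 = -30.
So p(s) = det(sI - A) = s^3 + 10s^2 + 31s + 30.
Rational-root test: any integer root divides 30. Testing small divisors, s = -2 works: p(-2) = -8 + 40 + (-62) + 30 = 0, so (s + 2) is a factor.
Dividing, p(s) = (s + 2)(s^2 + 8s + 15).
Factor s^2 + 8s + 15: two numbers with sum -8 and product 15 are -3 and -5, so s^2 + 8s + 15 = (s + 3)(s + 5).
Hence p(s) = (s + 2) (s + 3) (s + 5), with roots -5, -3, -2.
The eigenvalues -5, -3, -2 are distinct and real, so A is diagonalisable and x(t) = e^{At} x(0) = V diag(e^{λ_i t}) V^{-1} x(0), where the columns of V are the eigenvectors.
λ = -5: A - (-5)I = [[-3, 3, -6], [-10, 6, -8], [-2, 0, 2]]. v must be orthogonal to every row; (row 1) × (row 2) = [12, 36, 12], so take v_1 = [-1, -3, -1]^T.
λ = -3: A - (-3)I = [[-5, 3, -6], [-10, 4, -8], [-2, 0, 0]]. v must be orthogonal to every row; (row 1) × (row 2) = [0, 20, 10], so take v_2 = [0, -2, -1]^T.
λ = -2: A - (-2)I = [[-6, 3, -6], [-10, 3, -8], [-2, 0, -1]]. v must be orthogonal to every row; (row 1) × (row 2) = [-6, 12, 12], so take v_3 = [1, -2, -2]^T.
V = [v_1 v_2 v_3] = [[-1, 0, 1], [-3, -2, -2], [-1, -1, -2]] has det V = -1, so V^{-1} = adj(V)/det V = [[-2, 1, -2], [4, -3, 5], [-1, 1, -2]].
Modal coordinates z(0) = V^{-1} x(0): (-2)·0 + 1·0 + (-2)·2 = -4; 4·0 + (-3)·0 + 5·2 = 10; (-1)·0 + 1·0 + (-2)·2 = -4; so z(0) = [-4, 10, -4]^T.
x_1(t) = Σ_i (v_i)_1 · z_i(0) · e^{λ_i t} (row 1 of V times the modal terms).
x_1(1.0) = (-1)·(-4)·e^{-5·1.0} + 0·10·e^{-3·1.0} + 1·(-4)·e^{-2·1.0} = 4·0.006738 + 0·0.049787 + (-4)·0.135335 = -0.5144.

-0.5144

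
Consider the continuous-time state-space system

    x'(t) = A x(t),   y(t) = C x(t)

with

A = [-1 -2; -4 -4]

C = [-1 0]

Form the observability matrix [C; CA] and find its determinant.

-2

CA = [[1, 2]]
Observability matrix O = [C; CA] = [[-1, 0], [1, 2]]
det(O) = (-1)·2 - 0·1 = -2 - 0 = -2
Since det(O) ≠ 0, rank(O) = 2 and the system is completely observable.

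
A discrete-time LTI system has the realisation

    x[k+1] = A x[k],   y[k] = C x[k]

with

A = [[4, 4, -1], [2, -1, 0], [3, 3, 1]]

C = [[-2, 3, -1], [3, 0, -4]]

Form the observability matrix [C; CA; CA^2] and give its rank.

CA = [[-5, -14, 1], [0, 0, -7]]
CA^2 = [[-45, -3, 6], [-21, -21, -7]]
Observability matrix O = [C; CA; CA^2] = [[-2, 3, -1], [3, 0, -4], [-5, -14, 1], [0, 0, -7], [-45, -3, 6], [-21, -21, -7]]
Take the 3×3 submatrix of O formed by rows 1, 2, 3: [[-2, 3, -1], [3, 0, -4], [-5, -14, 1]]. Its determinant is (-2)·(0·1 - (-4)·(-14)) - 3·(3·1 - (-4)·(-5)) + (-1)·(3·(-14) - 0·(-5)) = (-2)·(-56) - 3·(-17) + (-1)·(-42) = 205 ≠ 0.
So rank(O) ≥ 3; since O has 3 columns, rank(O) = 3.
rank(O) = 3 = n, so the pair (A, C) is completely observable.

3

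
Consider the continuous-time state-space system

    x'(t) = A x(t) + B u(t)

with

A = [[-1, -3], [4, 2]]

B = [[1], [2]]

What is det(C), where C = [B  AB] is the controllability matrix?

22

AB = [[-7], [8]]
Controllability matrix C = [B  AB] = [[1, -7], [2, 8]]
det(C) = 1·8 - (-7)·2 = 8 - (-14) = 22
Since det(C) ≠ 0, rank(C) = 2 and the system is completely controllable.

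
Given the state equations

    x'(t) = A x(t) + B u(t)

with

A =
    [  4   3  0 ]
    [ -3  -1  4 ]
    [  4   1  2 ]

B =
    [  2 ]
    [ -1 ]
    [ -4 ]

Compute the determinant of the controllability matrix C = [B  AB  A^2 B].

3644

AB = [[5], [-21], [-1]]
A^2B = [[-43], [2], [-3]]
Controllability matrix C = [B  AB  A^2B] = [[2, 5, -43], [-1, -21, 2], [-4, -1, -3]]
Expanding along the first row, det(C) = 2·((-21)·(-3) - 2·(-1)) - 5·((-1)·(-3) - 2·(-4)) + (-43)·((-1)·(-1) - (-21)·(-4)) = 2·65 - 5·11 + (-43)·(-83) = 3644
Since det(C) ≠ 0, rank(C) = 3 and the system is completely controllable.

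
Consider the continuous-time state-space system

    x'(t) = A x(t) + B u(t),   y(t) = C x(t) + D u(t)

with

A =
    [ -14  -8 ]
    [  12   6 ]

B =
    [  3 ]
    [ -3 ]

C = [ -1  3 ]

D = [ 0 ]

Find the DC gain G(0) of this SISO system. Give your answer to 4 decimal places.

-2.0000

G(0) = C(-A)^{-1}B + D = -C A^{-1} B + D.
det A = 12, so A^{-1} = (1/12)·adj(A) = [[1/2, 2/3], [-1, -7/6]]
A^{-1} B = [-1/2, 1/2]^T
C A^{-1} B = 2
G(0) = D - C A^{-1} B = 0 - (2) = -2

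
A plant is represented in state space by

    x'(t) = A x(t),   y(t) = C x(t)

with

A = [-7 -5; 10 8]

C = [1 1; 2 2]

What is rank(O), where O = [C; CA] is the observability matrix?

1

CA = [[3, 3], [6, 6]]
Observability matrix O = [C; CA] = [[1, 1], [2, 2], [3, 3], [6, 6]]
Every row of O is a scalar multiple of row 1 = [1, 1] (multipliers 1, 2, 3, 6), so the rows span a one-dimensional space.
O ≠ 0, hence rank(O) = 1.
rank(O) = 1 < n = 2, so the pair (A, C) is not completely observable.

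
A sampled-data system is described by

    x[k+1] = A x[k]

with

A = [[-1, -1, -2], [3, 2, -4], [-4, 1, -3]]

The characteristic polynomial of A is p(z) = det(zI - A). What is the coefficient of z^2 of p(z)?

2

Expand det(zI - A) for the 3×3 matrix.
p(z) = z^3 + 2z^2 - 6z + 45.
(Check: constant term = det(-A) = (-1)^3 det A = 45; coefficient of z^2 = -tr A = 2.)
The coefficient of z^2 is 2.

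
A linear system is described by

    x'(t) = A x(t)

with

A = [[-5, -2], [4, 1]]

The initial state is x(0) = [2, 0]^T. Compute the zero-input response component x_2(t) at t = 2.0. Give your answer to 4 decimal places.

det(sI - A) = s^2 - (tr A)s + det A, with tr A = (-5) + 1 = -4 and det A = (-5)·1 - (-2)·4 = -5 - (-8) = 3.
So p(s) = det(sI - A) = s^2 + 4s + 3.
Factor s^2 + 4s + 3: two numbers with sum -4 and product 3 are -1 and -3, so s^2 + 4s + 3 = (s + 1)(s + 3).
Hence p(s) = (s + 1) (s + 3), with roots -3, -1.
The eigenvalues -3, -1 are distinct and real, so A is diagonalisable and x(t) = e^{At} x(0) = V diag(e^{λ_i t}) V^{-1} x(0), where the columns of V are the eigenvectors.
λ = -3: A - (-3)I = [[-2, -2], [4, 4]]. Row 1 gives (-2)·v1 + (-2)·v2 = 0, so take v_1 = [-1, 1]^T.
λ = -1: A - (-1)I = [[-4, -2], [4, 2]]. Row 1 gives (-4)·v1 + (-2)·v2 = 0, so take v_2 = [-1, 2]^T.
V = [v_1 v_2] = [[-1, -1], [1, 2]] has det V = -1, so V^{-1} = adj(V)/det V = [[-2, -1], [1, 1]].
Modal coordinates z(0) = V^{-1} x(0): (-2)·2 + (-1)·0 = -4; 1·2 + 1·0 = 2; so z(0) = [-4, 2]^T.
x_2(t) = Σ_i (v_i)_2 · z_i(0) · e^{λ_i t} (row 2 of V times the modal terms).
x_2(2.0) = 1·(-4)·e^{-3·2.0} + 2·2·e^{-1·2.0} = (-4)·0.002479 + 4·0.135335 = 0.5314.

0.5314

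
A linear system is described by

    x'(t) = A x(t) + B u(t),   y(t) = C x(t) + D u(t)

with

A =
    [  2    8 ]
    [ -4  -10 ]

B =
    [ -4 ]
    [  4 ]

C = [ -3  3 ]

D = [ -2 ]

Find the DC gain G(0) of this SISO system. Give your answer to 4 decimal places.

G(0) = C(-A)^{-1}B + D = -C A^{-1} B + D.
det A = 12, so A^{-1} = (1/12)·adj(A) = [[-5/6, -2/3], [1/3, 1/6]]
A^{-1} B = [2/3, -2/3]^T
C A^{-1} B = -4
G(0) = D - C A^{-1} B = -2 - (-4) = 2

2.0000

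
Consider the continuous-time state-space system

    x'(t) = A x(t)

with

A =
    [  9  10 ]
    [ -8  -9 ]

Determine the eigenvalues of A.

det(sI - A) = s^2 - (tr A)s + det A, with tr A = 9 + (-9) = 0 and det A = 9·(-9) - 10·(-8) = -81 - (-80) = -1.
So p(s) = det(sI - A) = s^2 - 1.
Factor s^2 - 1: two numbers with sum 0 and product -1 are 1 and -1, so s^2 - 1 = (s - 1)(s + 1).
Hence p(s) = (s - 1) (s + 1), with roots -1, 1.
At least one eigenvalue has non-negative real part, so the system is not asymptotically stable.

-1, 1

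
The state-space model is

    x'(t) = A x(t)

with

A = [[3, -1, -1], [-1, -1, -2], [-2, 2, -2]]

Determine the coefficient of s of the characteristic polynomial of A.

Expand det(sI - A) for the 3×3 matrix.
p(s) = s^3 - 6s - 20.
(Check: constant term = det(-A) = (-1)^3 det A = -20; coefficient of s^2 = -tr A = 0.)
The coefficient of s is -6.

-6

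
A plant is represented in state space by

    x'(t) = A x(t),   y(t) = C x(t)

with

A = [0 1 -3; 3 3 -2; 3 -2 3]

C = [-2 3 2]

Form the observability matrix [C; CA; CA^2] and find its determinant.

CA = [[15, 3, 6]]
CA^2 = [[27, 12, -33]]
Observability matrix O = [C; CA; CA^2] = [[-2, 3, 2], [15, 3, 6], [27, 12, -33]]
Expanding along the first row, det(O) = (-2)·(3·(-33) - 6·12) - 3·(15·(-33) - 6·27) + 2·(15·12 - 3·27) = (-2)·(-171) - 3·(-657) + 2·99 = 2511
Since det(O) ≠ 0, rank(O) = 3 and the system is completely observable.

2511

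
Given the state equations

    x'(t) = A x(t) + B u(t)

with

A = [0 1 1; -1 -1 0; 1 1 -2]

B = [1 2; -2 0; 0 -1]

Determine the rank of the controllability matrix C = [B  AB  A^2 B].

3

AB = [[-2, -1], [1, -2], [-1, 4]]
A^2B = [[0, 2], [1, 3], [1, -11]]
Controllability matrix C = [B  AB  A^2B] = [[1, 2, -2, -1, 0, 2], [-2, 0, 1, -2, 1, 3], [0, -1, -1, 4, 1, -11]]
Take the 3×3 submatrix of C formed by columns 1, 2, 3: [[1, 2, -2], [-2, 0, 1], [0, -1, -1]]. Its determinant is 1·(0·(-1) - 1·(-1)) - 2·((-2)·(-1) - 1·0) + (-2)·((-2)·(-1) - 0·0) = 1·1 - 2·2 + (-2)·2 = -7 ≠ 0.
So rank(C) ≥ 3; since C has 3 rows, rank(C) = 3.
rank(C) = 3 = n, so the pair (A, B) is completely controllable.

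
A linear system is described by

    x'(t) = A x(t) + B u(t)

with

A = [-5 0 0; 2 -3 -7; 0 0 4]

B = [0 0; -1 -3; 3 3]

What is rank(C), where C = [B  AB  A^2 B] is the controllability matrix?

AB = [[0, 0], [-18, -12], [12, 12]]
A^2B = [[0, 0], [-30, -48], [48, 48]]
Controllability matrix C = [B  AB  A^2B] = [[0, 0, 0, 0, 0, 0], [-1, -3, -18, -12, -30, -48], [3, 3, 12, 12, 48, 48]]
Row 1 of C is identically zero, so rank(C) ≤ 2.
The 2×2 minor from rows 2, 3, columns 1, 2 is (-1)·3 - (-3)·3 = -3 - (-9) = 6 ≠ 0, so rank(C) = 2.
rank(C) = 2 < n = 3, so the pair (A, B) is not completely controllable.

2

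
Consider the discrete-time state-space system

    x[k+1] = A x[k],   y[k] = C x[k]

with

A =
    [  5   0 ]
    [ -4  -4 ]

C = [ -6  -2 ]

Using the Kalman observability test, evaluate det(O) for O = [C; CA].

-92

CA = [[-22, 8]]
Observability matrix O = [C; CA] = [[-6, -2], [-22, 8]]
det(O) = (-6)·8 - (-2)·(-22) = -48 - 44 = -92
Since det(O) ≠ 0, rank(O) = 2 and the system is completely observable.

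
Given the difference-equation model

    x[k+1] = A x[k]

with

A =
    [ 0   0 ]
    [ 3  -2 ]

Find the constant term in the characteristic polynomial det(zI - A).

0

For a 2×2 matrix, det(zI - A) = z^2 - (tr A)z + det A.
tr A = -2, det A = 0.
So p(z) = z^2 + 2z.
The constant term is 0.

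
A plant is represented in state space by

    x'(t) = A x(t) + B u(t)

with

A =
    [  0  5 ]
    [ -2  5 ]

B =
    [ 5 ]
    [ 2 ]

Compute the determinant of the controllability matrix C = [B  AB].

AB = [[10], [0]]
Controllability matrix C = [B  AB] = [[5, 10], [2, 0]]
det(C) = 5·0 - 10·2 = 0 - 20 = -20
Since det(C) ≠ 0, rank(C) = 2 and the system is completely controllable.

-20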